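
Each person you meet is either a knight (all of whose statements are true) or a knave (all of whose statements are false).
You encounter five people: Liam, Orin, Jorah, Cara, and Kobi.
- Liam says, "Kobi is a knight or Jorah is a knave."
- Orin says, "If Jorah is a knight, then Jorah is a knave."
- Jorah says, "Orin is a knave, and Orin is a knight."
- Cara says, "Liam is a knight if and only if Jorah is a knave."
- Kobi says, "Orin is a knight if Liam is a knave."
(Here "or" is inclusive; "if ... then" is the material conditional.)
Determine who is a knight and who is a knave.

Suppose Liam is a knave. Then Liam's statement "Kobi is a knight or Jorah is a knave" would have to be false. Checking the 16 ways to assign the others, none is consistent with every speaker.
(For instance, with Orin=knight, Jorah=knave, Cara=knight, Kobi=knight, Liam's claim "Kobi is a knight or Jorah is a knave" comes out true where it would need to be false.)
So Liam must be a knight, making "Kobi is a knight or Jorah is a knave" true. Taking Liam=knight, Orin=knight, Jorah=knave, Cara=knight, Kobi=knight, each remaining statement checks out:
  Orin (knight): "if Jorah is a knight, then Jorah is a knave" — true. ✓
  Jorah (knave): "Orin is a knave, and Orin is a knight" — false. ✓
  Cara (knight): "Liam is a knight if and only if Jorah is a knave" — true. ✓
  Kobi (knight): "Orin is a knight if Liam is a knave" — true. ✓
This is the unique consistent assignment.

Liam is a knight, Orin is a knight, Jorah is a knave, Cara is a knight, and Kobi is a knight.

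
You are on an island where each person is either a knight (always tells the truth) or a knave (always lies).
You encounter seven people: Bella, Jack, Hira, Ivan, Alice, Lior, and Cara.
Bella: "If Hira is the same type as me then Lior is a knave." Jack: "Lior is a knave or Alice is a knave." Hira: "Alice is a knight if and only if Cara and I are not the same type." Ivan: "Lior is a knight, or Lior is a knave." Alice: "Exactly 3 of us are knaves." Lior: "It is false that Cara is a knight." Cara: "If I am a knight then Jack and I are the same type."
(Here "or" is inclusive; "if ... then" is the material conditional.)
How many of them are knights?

The unique consistent assignment is Bella=knight, Jack=knight, Hira=knight, Ivan=knight, Alice=knave, Lior=knave, Cara=knight.
That has 5 knights.

5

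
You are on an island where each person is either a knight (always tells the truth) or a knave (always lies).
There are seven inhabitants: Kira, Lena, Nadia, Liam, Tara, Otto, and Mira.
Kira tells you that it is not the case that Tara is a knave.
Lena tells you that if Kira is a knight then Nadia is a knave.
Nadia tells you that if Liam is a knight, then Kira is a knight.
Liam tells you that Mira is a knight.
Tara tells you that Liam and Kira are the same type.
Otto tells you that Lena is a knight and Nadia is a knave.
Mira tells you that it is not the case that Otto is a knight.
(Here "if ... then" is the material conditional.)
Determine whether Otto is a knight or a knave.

Consistent assignments: {Kira=knight, Lena=knave, Nadia=knight, Liam=knight, Tara=knight, Otto=knave, Mira=knight}
In every consistent assignment, Otto is a knave.

Otto is a knave.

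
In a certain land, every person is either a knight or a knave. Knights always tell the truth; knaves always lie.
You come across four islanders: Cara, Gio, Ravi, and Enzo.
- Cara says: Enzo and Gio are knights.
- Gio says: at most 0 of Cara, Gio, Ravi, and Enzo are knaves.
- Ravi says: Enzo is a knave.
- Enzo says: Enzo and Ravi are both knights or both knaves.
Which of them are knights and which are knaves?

Cara is a knave; "Enzo and Gio are knights" is False, as required.
Gio (knave): "at most 0 of Cara, Gio, Ravi, and Enzo are knaves" — False. ✓
Ravi is a knight, and the claim "Enzo is a knave" is indeed true.
As a knave, Enzo's statement "Enzo and Ravi are both knights or both knaves" should be False; it is.

Knights: Ravi. Knaves: Cara, Gio, and Enzo.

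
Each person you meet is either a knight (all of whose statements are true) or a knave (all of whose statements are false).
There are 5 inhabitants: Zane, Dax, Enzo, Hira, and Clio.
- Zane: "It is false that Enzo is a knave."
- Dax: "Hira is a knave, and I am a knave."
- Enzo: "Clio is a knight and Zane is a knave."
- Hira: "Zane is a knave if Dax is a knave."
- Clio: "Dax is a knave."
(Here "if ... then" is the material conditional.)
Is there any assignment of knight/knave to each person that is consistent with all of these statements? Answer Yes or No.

No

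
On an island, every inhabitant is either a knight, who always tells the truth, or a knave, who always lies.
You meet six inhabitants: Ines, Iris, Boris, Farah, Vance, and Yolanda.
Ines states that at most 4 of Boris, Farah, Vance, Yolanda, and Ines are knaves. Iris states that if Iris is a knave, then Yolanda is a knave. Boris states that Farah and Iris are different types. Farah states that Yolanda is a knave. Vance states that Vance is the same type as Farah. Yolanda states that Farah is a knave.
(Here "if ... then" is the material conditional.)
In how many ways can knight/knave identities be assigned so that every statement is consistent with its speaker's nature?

2

Consistent assignments:
  Ines=knight, Iris=knight, Boris=knave, Farah=knight, Vance=knight, Yolanda=knave
  Ines=knight, Iris=knight, Boris=knave, Farah=knight, Vance=knave, Yolanda=knave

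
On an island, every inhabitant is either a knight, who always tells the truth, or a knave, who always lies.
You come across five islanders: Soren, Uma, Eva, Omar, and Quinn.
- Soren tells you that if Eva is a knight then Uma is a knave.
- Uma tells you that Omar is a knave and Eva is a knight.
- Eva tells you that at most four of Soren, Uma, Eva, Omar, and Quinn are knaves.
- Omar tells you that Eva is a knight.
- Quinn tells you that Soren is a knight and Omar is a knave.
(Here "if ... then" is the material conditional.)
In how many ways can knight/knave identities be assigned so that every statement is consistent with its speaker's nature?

Consistent assignments:
  Soren=knight, Uma=knave, Eva=knight, Omar=knight, Quinn=knave

1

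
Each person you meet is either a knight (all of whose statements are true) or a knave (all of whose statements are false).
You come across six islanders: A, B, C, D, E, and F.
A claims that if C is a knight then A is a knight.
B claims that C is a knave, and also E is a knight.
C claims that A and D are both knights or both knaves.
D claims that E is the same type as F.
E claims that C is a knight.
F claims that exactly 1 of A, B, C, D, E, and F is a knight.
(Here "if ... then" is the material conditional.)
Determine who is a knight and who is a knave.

A is a knave, so "if C is a knight then A is a knight" must be false — and it is.
B is a knave; "C is a knave, and also E is a knight" is false, as required.
C (knight): "A and D are both knights or both knaves" — true. ✓
As a knave, D's statement "E is the same type as F" should be false; it is.
Since E is a knight, "C is a knight" needs to be true, which holds.
As a knave, F's statement "exactly 1 of A, B, C, D, E, and F is a knight" should be false; it is.

Knights: C and E. Knaves: A, B, D, and F.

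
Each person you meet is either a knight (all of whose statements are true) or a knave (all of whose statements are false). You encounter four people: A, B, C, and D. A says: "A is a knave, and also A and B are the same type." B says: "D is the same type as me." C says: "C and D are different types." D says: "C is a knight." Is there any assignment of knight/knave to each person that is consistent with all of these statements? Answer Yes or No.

No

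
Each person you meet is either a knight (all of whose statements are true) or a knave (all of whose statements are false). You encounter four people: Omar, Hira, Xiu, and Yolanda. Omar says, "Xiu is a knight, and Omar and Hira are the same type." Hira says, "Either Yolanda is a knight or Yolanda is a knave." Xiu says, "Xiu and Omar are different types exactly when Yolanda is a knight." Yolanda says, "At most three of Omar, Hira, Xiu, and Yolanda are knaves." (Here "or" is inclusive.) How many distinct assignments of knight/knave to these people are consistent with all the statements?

Consistent assignments:
  Omar=knave, Hira=knight, Xiu=knight, Yolanda=knight
  Omar=knave, Hira=knight, Xiu=knave, Yolanda=knight

2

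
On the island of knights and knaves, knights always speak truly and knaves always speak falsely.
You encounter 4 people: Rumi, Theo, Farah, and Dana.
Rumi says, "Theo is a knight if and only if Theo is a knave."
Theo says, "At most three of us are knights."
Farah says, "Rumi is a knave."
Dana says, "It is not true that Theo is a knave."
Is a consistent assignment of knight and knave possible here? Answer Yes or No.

One consistent assignment: Rumi=knave, Theo=knight, Farah=knight, Dana=knight.

Yes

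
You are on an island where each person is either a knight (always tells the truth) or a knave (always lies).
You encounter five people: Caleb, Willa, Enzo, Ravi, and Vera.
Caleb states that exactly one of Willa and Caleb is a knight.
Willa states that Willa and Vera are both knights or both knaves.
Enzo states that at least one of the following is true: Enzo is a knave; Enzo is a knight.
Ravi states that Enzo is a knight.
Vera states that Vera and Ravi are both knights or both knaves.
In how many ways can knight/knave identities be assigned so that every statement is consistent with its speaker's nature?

Consistent assignments:
  Caleb=knight, Willa=knave, Enzo=knight, Ravi=knight, Vera=knight
  Caleb=knave, Willa=knave, Enzo=knight, Ravi=knight, Vera=knight

2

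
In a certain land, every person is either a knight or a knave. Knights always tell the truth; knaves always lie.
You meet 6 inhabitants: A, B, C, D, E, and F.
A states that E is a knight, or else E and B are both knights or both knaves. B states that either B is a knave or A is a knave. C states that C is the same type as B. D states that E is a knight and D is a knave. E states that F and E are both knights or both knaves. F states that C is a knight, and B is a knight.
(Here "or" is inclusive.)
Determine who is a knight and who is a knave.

A is a knave, B is a knight, C is a knight, D is a knave, E is a knave, and F is a knight.

A is a knave, so "E is a knight, or else E and B are both knights or both knaves" must be false — and it is.
B (knight): "either B is a knave or A is a knave" — true. ✓
Since C is a knight, "C is the same type as B" needs to be true, which holds.
Since D is a knave, "E is a knight and D is a knave" needs to be false, which holds.
E is a knave, and the claim "F and E are both knights or both knaves" is indeed false.
As a knight, F's statement "C is a knight, and B is a knight" should be true; it is.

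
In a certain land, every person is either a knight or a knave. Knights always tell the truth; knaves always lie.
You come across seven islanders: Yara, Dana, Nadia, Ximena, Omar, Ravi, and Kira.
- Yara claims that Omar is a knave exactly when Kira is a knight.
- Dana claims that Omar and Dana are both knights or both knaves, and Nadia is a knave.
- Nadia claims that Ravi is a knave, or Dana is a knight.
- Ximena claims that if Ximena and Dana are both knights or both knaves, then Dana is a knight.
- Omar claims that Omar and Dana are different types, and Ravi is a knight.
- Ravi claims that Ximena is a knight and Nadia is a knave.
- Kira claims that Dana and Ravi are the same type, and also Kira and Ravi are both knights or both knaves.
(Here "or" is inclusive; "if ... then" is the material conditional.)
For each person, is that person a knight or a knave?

Knights: Yara, Ximena, Omar, and Ravi. Knaves: Dana, Nadia, and Kira.

Yara (knight): "Omar is a knave exactly when Kira is a knight" — True. ✓
Dana (knave): "Omar and Dana are both knights or both knaves, and Nadia is a knave" — False. ✓
Nadia is a knave; "Ravi is a knave, or Dana is a knight" is False, as required.
Ximena is a knight; "if Ximena and Dana are both knights or both knaves, then Dana is a knight" is True, as required.
Omar (knight): "Omar and Dana are different types, and Ravi is a knight" — True. ✓
Since Ravi is a knight, "Ximena is a knight and Nadia is a knave" needs to be True, which holds.
Kira (knave): "Dana and Ravi are the same type, and also Kira and Ravi are both knights or both knaves" — False. ✓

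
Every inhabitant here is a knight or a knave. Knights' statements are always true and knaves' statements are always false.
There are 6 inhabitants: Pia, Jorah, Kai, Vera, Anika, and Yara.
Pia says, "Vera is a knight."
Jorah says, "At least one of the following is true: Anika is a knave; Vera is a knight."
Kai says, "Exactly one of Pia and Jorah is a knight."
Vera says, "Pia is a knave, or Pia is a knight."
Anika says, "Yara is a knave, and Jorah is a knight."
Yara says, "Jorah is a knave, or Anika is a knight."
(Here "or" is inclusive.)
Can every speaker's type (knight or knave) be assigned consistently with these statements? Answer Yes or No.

Checking all 64 assignments, each has at least one speaker whose statement's truth value contradicts their type.

No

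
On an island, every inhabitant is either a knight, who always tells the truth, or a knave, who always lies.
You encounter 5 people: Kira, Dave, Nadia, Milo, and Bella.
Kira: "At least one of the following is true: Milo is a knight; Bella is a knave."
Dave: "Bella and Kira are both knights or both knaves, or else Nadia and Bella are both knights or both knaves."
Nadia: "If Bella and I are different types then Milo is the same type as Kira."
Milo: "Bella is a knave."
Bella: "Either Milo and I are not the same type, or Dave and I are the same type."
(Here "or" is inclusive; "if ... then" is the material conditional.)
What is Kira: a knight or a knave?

Consistent assignments: {Kira=knave, Dave=knight, Nadia=knight, Milo=knave, Bella=knight}
In every consistent assignment, Kira is a knave.

Kira is a knave.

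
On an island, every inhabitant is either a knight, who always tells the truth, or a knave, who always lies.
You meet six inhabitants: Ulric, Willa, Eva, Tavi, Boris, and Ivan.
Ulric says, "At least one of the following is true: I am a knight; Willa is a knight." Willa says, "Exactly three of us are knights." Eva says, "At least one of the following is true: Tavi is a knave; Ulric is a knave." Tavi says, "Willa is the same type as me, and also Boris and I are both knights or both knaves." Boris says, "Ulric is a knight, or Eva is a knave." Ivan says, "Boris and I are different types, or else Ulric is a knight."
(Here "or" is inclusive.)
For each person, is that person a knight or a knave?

Ulric is a knight, Willa is a knave, Eva is a knight, Tavi is a knave, Boris is a knight, and Ivan is a knight.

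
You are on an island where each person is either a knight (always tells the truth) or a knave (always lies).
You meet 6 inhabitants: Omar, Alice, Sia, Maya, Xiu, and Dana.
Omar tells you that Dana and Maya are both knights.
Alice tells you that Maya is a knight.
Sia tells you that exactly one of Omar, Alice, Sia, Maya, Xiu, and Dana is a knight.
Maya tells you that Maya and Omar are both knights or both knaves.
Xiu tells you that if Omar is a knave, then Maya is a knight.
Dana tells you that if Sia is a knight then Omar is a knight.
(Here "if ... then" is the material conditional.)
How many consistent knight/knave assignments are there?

1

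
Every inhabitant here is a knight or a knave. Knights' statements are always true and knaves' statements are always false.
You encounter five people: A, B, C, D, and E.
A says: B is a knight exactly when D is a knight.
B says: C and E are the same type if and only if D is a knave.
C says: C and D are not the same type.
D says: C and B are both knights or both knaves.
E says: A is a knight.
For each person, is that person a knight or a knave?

A is a knave, B is a knight, C is a knave, D is a knave, and E is a knave.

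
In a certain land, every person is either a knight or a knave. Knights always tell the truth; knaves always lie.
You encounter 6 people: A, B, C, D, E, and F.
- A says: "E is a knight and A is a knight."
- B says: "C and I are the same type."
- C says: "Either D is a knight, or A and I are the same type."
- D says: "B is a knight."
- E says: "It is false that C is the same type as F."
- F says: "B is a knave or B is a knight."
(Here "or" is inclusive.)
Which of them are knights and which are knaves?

Knights: B, C, D, and F. Knaves: A and E.

Since A is a knave, "E is a knight and A is a knight" needs to be false, which holds.
As a knight, B's statement "C and I are the same type" should be True; it is.
C is a knight, so "either D is a knight, or A and I are the same type" must be True — and it is.
D is a knight; "B is a knight" is True, as required.
As a knave, E's statement "it is false that C is the same type as F" should be false; it is.
Since F is a knight, "B is a knave or B is a knight" needs to be True, which holds.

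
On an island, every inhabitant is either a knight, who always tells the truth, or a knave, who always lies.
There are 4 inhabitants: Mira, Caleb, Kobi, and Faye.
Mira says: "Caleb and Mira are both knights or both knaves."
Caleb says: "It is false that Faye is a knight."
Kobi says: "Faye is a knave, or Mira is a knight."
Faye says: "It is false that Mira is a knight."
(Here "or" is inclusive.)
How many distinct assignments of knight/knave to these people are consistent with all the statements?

Consistent assignments:
  Mira=knight, Caleb=knight, Kobi=knight, Faye=knave

1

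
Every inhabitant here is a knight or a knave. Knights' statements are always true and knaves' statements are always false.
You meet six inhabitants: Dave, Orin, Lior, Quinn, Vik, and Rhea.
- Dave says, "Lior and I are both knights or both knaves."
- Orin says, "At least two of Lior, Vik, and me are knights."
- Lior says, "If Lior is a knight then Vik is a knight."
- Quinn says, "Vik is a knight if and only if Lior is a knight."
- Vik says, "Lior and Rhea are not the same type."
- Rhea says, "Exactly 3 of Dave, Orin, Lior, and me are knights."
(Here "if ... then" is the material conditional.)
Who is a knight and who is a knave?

Dave is a knave, Orin is a knight, Lior is a knight, Quinn is a knight, Vik is a knight, and Rhea is a knave.

Dave (knave): "Lior and I are both knights or both knaves" — False. ✓
Orin is a knight, and the claim "at least two of Lior, Vik, and me are knights" is indeed True.
Lior is a knight, so "if Lior is a knight then Vik is a knight" must be True — and it is.
As a knight, Quinn's statement "Vik is a knight if and only if Lior is a knight" should be True; it is.
Vik is a knight, so "Lior and Rhea are not the same type" must be True — and it is.
Rhea (knave): "exactly 3 of Dave, Orin, Lior, and me are knights" — False. ✓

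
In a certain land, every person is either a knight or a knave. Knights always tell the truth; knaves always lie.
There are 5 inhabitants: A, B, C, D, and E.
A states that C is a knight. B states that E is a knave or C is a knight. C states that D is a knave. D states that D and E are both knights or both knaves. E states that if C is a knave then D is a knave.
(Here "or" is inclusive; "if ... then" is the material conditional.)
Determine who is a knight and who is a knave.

A is a knight, so "C is a knight" must be true — and it is.
B (knight): "E is a knave or C is a knight" — true. ✓
As a knight, C's statement "D is a knave" should be true; it is.
D is a knave, so "D and E are both knights or both knaves" must be false — and it is.
E is a knight; "if C is a knave then D is a knave" is true, as required.

A is a knight, B is a knight, C is a knight, D is a knave, and E is a knight.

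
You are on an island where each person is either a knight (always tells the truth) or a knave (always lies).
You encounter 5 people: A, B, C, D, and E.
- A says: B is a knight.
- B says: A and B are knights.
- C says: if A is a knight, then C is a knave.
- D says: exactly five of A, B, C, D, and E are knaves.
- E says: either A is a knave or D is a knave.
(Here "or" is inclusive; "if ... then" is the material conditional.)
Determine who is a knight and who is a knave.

A is a knave; "B is a knight" is false, as required.
B is a knave; "A and B are knights" is false, as required.
C (knight): "if A is a knight, then C is a knave" — True. ✓
D (knave): "exactly five of A, B, C, D, and E are knaves" — false. ✓
E (knight): "either A is a knave or D is a knave" — True. ✓

A is a knave, B is a knave, C is a knight, D is a knave, and E is a knight.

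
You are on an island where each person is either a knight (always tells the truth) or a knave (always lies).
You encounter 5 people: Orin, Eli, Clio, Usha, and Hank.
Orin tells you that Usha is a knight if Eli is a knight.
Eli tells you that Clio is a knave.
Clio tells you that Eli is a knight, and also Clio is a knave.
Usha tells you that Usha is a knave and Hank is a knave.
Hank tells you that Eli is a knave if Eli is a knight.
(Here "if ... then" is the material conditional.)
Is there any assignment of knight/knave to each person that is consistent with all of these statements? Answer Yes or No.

No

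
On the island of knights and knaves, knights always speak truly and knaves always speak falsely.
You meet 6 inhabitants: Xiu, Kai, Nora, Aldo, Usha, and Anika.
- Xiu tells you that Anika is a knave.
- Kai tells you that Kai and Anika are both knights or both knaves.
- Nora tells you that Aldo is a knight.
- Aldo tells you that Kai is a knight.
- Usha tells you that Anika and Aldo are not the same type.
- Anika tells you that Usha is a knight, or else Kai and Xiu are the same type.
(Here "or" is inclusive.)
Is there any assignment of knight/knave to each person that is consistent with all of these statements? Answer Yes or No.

Yes

One consistent assignment: Xiu=knave, Kai=knave, Nora=knave, Aldo=knave, Usha=knight, Anika=knight.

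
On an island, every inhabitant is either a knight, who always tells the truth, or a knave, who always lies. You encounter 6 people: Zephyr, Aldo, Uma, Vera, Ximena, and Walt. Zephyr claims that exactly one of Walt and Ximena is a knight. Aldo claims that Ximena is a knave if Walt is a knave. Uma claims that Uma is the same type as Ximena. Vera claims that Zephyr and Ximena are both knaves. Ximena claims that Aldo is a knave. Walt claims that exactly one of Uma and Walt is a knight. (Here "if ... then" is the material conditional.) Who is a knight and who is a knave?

Zephyr is a knight, Aldo is a knave, Uma is a knave, Vera is a knave, Ximena is a knight, and Walt is a knave.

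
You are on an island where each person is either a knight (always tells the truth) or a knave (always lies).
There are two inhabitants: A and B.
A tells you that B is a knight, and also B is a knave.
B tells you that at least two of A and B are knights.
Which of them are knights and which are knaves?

A is a knave and B is a knave.

A is a knave; "B is a knight, and also B is a knave" is false, as required.
B is a knave, so "at least two of A and B are knights" must be false — and it is.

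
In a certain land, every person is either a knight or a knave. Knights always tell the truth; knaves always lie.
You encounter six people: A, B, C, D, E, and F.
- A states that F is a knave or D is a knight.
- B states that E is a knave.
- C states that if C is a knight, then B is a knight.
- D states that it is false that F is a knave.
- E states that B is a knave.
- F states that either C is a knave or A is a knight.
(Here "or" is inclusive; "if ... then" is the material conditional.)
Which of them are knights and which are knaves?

Knights: A, B, C, D, and F. Knaves: E.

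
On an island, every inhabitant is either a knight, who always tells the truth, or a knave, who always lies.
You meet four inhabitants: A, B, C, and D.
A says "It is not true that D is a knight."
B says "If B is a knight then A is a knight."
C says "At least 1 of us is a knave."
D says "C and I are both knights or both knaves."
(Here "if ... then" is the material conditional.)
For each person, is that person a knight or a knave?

Suppose A is a knave. Then A's statement "it is not true that D is a knight" would have to be false. Checking the 8 ways to assign the others, none is consistent with every speaker.
(For instance, with B=knight, C=knight, D=knave, A's claim "it is not true that D is a knight" comes out true where it would need to be false.)
So A must be a knight, making "it is not true that D is a knight" true. Taking A=knight, B=knight, C=knight, D=knave, each remaining statement checks out:
  B (knight): "if B is a knight then A is a knight" — true. ✓
  C (knight): "at least 1 of us is a knave" — true. ✓
  D (knave): "C and I are both knights or both knaves" — false. ✓
This is the unique consistent assignment.

Knights: A, B, and C. Knaves: D.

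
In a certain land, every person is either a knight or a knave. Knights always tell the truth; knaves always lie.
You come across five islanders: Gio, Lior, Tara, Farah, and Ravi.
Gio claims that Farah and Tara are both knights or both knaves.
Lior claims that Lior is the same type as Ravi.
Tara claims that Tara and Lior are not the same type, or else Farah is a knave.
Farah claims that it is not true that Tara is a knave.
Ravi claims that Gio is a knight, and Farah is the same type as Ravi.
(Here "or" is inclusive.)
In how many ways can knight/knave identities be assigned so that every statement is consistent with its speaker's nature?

1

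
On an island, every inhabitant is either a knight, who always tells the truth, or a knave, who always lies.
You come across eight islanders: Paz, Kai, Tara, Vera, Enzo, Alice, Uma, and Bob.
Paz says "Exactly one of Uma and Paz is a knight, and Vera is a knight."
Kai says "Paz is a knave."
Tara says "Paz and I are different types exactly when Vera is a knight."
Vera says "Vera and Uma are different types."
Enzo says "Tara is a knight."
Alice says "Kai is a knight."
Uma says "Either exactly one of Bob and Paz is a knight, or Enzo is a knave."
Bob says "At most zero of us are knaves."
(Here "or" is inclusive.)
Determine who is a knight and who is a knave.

Paz is a knave, so "exactly one of Uma and Paz is a knight, and Vera is a knight" must be false — and it is.
As a knight, Kai's statement "Paz is a knave" should be True; it is.
Tara is a knight, and the claim "Paz and I are different types exactly when Vera is a knight" is indeed True.
Since Vera is a knight, "Vera and Uma are different types" needs to be True, which holds.
Enzo is a knight; "Tara is a knight" is True, as required.
Alice (knight): "Kai is a knight" — True. ✓
Uma is a knave, so "either exactly one of Bob and Paz is a knight, or Enzo is a knave" must be false — and it is.
Bob (knave): "at most zero of us are knaves" — false. ✓

Paz is a knave, Kai is a knight, Tara is a knight, Vera is a knight, Enzo is a knight, Alice is a knight, Uma is a knave, and Bob is a knave.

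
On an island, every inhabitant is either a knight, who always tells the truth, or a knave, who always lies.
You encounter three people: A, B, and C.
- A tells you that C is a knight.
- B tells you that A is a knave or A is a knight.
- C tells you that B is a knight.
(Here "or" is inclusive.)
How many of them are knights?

3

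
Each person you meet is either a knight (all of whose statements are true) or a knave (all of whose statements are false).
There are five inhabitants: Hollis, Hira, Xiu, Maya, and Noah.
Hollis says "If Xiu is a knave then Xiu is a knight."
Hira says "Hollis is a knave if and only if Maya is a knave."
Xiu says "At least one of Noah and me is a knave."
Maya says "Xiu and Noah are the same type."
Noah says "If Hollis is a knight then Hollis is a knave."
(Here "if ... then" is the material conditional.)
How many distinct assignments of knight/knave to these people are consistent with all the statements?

1

Consistent assignments:
  Hollis=knight, Hira=knave, Xiu=knight, Maya=knave, Noah=knave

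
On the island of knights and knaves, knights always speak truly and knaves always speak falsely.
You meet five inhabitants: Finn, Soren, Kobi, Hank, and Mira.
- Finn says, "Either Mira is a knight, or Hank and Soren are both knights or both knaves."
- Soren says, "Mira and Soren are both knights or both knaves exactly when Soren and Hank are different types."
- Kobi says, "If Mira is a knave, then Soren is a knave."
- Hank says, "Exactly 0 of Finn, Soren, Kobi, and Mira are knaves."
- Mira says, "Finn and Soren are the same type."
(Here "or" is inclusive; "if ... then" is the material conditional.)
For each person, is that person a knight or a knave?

Suppose Finn is a knave. Then Finn's statement "either Mira is a knight, or Hank and Soren are both knights or both knaves" would have to be false. Checking the 16 ways to assign the others, none is consistent with every speaker.
(For instance, with Soren=knave, Kobi=knight, Hank=knave, Mira=knave, Finn's claim "either Mira is a knight, or Hank and Soren are both knights or both knaves" comes out true where it would need to be false.)
So Finn must be a knight, making "either Mira is a knight, or Hank and Soren are both knights or both knaves" true. Taking Finn=knight, Soren=knave, Kobi=knight, Hank=knave, Mira=knave, each remaining statement checks out:
  Soren (knave): "Mira and Soren are both knights or both knaves exactly when Soren and Hank are different types" — false. ✓
  Kobi (knight): "if Mira is a knave, then Soren is a knave" — true. ✓
  Hank (knave): "exactly 0 of Finn, Soren, Kobi, and Mira are knaves" — false. ✓
  Mira (knave): "Finn and Soren are the same type" — false. ✓
This is the unique consistent assignment.

Knights: Finn and Kobi. Knaves: Soren, Hank, and Mira.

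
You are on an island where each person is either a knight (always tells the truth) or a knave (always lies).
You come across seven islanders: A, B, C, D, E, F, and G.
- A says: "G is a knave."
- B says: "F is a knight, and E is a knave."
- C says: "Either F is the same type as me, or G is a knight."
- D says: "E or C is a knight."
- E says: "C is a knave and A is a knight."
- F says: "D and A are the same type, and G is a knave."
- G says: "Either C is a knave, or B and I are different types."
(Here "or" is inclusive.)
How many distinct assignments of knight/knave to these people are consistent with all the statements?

Consistent assignments:
  A=knave, B=knave, C=knight, D=knight, E=knave, F=knave, G=knight

1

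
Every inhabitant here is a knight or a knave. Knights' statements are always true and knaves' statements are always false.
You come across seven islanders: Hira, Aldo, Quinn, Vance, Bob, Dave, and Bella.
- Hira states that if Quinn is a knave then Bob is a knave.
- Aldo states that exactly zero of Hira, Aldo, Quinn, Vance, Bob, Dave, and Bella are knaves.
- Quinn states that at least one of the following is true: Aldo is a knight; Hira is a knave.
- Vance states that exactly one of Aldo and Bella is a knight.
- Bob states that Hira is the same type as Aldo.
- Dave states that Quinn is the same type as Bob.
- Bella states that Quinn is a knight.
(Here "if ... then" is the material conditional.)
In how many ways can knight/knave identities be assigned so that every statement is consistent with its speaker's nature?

Consistent assignments:
  Hira=knight, Aldo=knave, Quinn=knave, Vance=knave, Bob=knave, Dave=knight, Bella=knave

1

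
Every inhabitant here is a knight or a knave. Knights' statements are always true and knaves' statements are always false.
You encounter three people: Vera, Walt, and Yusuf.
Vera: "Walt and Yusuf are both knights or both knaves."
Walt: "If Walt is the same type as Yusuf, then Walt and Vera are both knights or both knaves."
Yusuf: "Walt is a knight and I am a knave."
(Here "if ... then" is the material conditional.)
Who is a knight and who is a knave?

Since Vera is a knight, "Walt and Yusuf are both knights or both knaves" needs to be True, which holds.
Walt is a knave, and the claim "if Walt is the same type as Yusuf, then Walt and Vera are both knights or both knaves" is indeed False.
As a knave, Yusuf's statement "Walt is a knight and I am a knave" should be False; it is.

Vera is a knight, Walt is a knave, and Yusuf is a knave.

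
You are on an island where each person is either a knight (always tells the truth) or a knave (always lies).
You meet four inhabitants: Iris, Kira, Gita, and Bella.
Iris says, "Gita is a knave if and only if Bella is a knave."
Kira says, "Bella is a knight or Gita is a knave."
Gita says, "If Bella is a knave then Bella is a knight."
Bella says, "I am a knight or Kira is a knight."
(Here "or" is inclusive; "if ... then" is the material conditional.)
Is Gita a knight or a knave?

Gita is a knight.

Consistent assignments: {Iris=knight, Kira=knight, Gita=knight, Bella=knight}
In every consistent assignment, Gita is a knight.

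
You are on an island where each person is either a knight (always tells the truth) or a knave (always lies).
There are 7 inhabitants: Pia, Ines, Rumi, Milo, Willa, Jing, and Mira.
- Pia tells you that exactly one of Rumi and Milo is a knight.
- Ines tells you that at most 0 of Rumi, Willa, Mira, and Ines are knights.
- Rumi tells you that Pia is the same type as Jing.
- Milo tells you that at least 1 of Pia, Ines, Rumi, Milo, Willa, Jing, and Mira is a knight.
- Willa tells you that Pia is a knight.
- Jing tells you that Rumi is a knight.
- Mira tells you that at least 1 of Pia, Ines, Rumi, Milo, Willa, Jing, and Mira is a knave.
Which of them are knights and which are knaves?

As a knight, Pia's statement "exactly one of Rumi and Milo is a knight" should be true; it is.
Ines is a knave, and the claim "at most 0 of Rumi, Willa, Mira, and Ines are knights" is indeed false.
Rumi is a knave; "Pia is the same type as Jing" is false, as required.
As a knight, Milo's statement "at least 1 of Pia, Ines, Rumi, Milo, Willa, Jing, and Mira is a knight" should be true; it is.
As a knight, Willa's statement "Pia is a knight" should be true; it is.
Jing is a knave; "Rumi is a knight" is false, as required.
Mira is a knight; "at least 1 of Pia, Ines, Rumi, Milo, Willa, Jing, and Mira is a knave" is true, as required.

Pia is a knight, Ines is a knave, Rumi is a knave, Milo is a knight, Willa is a knight, Jing is a knave, and Mira is a knight.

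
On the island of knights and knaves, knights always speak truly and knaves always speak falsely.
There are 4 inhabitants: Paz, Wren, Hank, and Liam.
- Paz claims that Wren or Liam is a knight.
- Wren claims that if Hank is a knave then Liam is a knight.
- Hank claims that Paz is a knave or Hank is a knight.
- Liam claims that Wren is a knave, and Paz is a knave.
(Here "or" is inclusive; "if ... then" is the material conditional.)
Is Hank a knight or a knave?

Hank is a knight.

Consistent assignments: {Paz=knight, Wren=knight, Hank=knight, Liam=knave}
In every consistent assignment, Hank is a knight.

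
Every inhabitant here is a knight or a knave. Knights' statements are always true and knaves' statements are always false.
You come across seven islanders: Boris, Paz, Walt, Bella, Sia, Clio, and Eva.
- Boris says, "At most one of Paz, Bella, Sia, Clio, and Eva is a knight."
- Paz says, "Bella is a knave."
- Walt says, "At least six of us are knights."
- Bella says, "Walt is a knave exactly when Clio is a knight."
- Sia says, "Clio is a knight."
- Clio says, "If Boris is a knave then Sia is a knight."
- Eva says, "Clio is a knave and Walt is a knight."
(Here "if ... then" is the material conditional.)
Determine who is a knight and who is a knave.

Boris is a knave; "at most one of Paz, Bella, Sia, Clio, and Eva is a knight" is false, as required.
Paz is a knave, so "Bella is a knave" must be false — and it is.
Walt is a knave; "at least six of us are knights" is false, as required.
As a knight, Bella's statement "Walt is a knave exactly when Clio is a knight" should be True; it is.
Sia is a knight; "Clio is a knight" is True, as required.
Clio is a knight; "if Boris is a knave then Sia is a knight" is True, as required.
As a knave, Eva's statement "Clio is a knave and Walt is a knight" should be false; it is.

Boris is a knave, Paz is a knave, Walt is a knave, Bella is a knight, Sia is a knight, Clio is a knight, and Eva is a knave.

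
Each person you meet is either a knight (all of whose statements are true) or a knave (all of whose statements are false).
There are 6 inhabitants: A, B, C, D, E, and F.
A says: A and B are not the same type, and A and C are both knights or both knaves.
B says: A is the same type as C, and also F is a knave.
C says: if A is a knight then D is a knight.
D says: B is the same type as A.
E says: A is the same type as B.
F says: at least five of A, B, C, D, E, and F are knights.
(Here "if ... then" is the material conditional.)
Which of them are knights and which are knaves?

A is a knave, B is a knave, C is a knight, D is a knight, E is a knight, and F is a knave.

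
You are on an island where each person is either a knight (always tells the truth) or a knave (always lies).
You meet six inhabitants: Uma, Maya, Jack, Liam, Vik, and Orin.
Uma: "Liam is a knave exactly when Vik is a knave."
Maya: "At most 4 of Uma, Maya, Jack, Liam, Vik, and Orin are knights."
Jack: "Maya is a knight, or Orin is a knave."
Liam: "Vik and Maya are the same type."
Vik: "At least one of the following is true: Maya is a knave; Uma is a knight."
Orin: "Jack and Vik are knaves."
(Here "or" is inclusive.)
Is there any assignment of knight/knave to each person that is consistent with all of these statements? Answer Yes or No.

No

Checking all 64 assignments, each has at least one speaker whose statement's truth value contradicts their type.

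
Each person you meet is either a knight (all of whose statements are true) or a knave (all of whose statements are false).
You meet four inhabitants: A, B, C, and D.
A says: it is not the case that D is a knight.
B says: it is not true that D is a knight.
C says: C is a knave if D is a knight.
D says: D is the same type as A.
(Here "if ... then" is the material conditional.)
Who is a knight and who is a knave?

A is a knight, B is a knight, C is a knight, and D is a knave.

A is a knight, and the claim "it is not the case that D is a knight" is indeed true.
Since B is a knight, "it is not true that D is a knight" needs to be true, which holds.
C is a knight; "C is a knave if D is a knight" is true, as required.
D is a knave; "D is the same type as A" is False, as required.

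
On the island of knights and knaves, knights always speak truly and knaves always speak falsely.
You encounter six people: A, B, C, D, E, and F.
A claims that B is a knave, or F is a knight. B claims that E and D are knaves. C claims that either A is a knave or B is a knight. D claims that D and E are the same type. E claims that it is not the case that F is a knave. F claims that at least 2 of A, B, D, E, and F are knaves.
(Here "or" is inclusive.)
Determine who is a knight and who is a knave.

A (knight): "B is a knave, or F is a knight" — true. ✓
Since B is a knave, "E and D are knaves" needs to be false, which holds.
C is a knave, so "either A is a knave or B is a knight" must be false — and it is.
Since D is a knave, "D and E are the same type" needs to be false, which holds.
E (knight): "it is not the case that F is a knave" — true. ✓
F is a knight; "at least 2 of A, B, D, E, and F are knaves" is true, as required.

A is a knight, B is a knave, C is a knave, D is a knave, E is a knight, and F is a knight.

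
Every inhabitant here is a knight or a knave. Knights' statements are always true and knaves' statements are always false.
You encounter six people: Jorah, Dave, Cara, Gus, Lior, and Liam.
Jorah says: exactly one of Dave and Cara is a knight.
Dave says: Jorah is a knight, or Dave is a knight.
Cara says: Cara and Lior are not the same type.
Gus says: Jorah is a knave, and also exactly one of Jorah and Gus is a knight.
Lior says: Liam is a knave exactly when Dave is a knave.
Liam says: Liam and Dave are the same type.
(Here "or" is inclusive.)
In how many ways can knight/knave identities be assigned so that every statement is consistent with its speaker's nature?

Consistent assignments:
  Jorah=knight, Dave=knight, Cara=knave, Gus=knave, Lior=knave, Liam=knave
  Jorah=knave, Dave=knight, Cara=knight, Gus=knight, Lior=knave, Liam=knave
  Jorah=knave, Dave=knight, Cara=knight, Gus=knave, Lior=knave, Liam=knave

3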